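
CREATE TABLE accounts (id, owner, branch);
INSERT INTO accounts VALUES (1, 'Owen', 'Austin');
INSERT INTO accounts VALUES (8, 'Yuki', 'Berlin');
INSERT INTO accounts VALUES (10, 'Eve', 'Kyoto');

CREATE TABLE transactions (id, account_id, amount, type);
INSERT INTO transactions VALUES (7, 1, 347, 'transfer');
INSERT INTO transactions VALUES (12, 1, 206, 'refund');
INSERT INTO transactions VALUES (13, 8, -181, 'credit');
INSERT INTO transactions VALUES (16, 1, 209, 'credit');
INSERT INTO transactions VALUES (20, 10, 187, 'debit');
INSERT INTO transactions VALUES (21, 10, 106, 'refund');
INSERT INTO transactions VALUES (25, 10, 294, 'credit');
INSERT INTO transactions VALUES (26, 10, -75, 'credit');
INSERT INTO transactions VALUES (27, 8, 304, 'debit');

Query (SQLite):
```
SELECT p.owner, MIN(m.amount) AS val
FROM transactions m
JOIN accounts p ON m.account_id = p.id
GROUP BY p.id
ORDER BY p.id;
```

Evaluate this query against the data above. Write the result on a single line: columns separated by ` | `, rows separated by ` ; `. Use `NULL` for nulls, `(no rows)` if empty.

Owen | 206 ; Yuki | -181 ; Eve | -75

Join each transactions row to its accounts via account_id.
Group joined rows by accounts.id; compute MIN(m.amount) per group.
  1: ids {7, 12, 16} → MIN(m.amount)=206
  8: ids {13, 27} → MIN(m.amount)=-181
  10: ids {20, 21, 25, 26} → MIN(m.amount)=-75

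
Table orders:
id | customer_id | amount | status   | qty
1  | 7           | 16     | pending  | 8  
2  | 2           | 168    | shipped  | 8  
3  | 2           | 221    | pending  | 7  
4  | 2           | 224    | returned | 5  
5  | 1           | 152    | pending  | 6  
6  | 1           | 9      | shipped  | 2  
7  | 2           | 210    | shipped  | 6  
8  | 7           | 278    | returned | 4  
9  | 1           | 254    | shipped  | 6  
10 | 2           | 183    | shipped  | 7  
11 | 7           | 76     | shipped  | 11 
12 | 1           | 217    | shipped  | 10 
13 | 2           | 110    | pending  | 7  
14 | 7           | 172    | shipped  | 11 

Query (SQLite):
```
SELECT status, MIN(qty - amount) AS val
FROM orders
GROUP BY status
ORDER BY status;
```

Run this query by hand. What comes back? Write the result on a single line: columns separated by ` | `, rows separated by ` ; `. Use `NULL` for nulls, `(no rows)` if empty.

pending | -214 ; returned | -274 ; shipped | -248

For each row compute qty - amount.
Group by status; take MIN of the expression per group.
  pending: ids {1, 3, 5, 13} → MIN(qty - amount)=-214
  returned: ids {4, 8} → MIN(qty - amount)=-274
  shipped: ids {2, 6, 7, 9, 10, 11, 12, 14} → MIN(qty - amount)=-248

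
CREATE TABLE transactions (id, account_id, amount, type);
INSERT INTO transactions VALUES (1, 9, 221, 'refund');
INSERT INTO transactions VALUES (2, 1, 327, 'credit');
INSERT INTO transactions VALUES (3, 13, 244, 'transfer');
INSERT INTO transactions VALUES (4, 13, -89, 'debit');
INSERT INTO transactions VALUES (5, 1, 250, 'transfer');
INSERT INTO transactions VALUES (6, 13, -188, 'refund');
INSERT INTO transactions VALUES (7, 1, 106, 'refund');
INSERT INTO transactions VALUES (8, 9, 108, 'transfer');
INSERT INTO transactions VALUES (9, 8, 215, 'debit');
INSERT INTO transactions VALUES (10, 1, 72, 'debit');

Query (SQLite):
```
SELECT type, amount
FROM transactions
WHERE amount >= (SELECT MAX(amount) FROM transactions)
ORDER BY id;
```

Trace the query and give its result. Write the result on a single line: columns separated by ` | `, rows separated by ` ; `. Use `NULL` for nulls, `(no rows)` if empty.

Scalar subquery: MAX(amount) over all transactions rows = 327.
Keep rows where amount >= that value.

credit | 327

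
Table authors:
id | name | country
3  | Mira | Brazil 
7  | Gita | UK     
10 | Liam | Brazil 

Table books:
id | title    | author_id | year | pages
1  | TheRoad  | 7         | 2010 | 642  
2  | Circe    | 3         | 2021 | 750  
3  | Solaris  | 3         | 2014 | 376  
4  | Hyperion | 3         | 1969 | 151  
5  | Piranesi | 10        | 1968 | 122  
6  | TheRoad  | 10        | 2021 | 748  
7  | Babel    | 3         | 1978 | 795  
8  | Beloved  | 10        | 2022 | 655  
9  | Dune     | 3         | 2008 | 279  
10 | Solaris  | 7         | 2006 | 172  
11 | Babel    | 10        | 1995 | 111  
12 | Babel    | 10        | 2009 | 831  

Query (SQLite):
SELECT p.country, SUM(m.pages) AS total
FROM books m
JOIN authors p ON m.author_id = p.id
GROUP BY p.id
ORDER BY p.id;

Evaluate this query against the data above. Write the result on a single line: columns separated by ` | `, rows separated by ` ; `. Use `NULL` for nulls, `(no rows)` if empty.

Join each books row to its authors via author_id.
Group joined rows by authors.id; compute SUM(m.pages) per group.
  3: ids {2, 3, 4, 7, 9} → SUM(m.pages)=2351
  7: ids {1, 10} → SUM(m.pages)=814
  10: ids {5, 6, 8, 11, 12} → SUM(m.pages)=2467

Brazil | 2351 ; UK | 814 ; Brazil | 2467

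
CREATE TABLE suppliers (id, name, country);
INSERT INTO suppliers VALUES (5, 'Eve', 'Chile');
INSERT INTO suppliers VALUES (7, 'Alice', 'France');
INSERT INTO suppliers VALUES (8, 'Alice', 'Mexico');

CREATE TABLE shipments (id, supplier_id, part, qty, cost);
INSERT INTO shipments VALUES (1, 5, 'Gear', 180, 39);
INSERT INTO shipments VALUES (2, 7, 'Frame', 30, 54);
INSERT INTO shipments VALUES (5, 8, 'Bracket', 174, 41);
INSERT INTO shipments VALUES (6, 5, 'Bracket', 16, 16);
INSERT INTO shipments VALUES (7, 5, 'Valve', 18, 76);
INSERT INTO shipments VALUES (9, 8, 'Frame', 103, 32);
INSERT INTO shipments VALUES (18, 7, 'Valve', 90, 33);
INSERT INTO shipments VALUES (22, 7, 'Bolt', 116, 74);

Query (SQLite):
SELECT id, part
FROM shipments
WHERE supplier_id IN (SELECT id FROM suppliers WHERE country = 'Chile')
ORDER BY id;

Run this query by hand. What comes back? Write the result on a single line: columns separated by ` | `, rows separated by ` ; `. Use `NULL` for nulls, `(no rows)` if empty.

1 | Gear ; 6 | Bracket ; 7 | Valve

Inner query: suppliers.id where country = 'Chile'.
Outer: keep shipments rows whose supplier_id is in that set.
Inner query → {5}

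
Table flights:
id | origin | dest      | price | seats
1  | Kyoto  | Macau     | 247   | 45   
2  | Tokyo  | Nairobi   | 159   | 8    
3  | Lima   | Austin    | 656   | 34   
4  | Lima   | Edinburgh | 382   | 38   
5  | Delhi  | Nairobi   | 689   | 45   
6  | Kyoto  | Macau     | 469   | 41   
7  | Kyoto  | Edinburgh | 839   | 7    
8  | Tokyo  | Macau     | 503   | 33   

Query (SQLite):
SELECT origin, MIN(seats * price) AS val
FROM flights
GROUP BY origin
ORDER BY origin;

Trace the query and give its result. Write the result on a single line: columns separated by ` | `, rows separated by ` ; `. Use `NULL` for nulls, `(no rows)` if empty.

For each row compute seats * price.
Group by origin; take MIN of the expression per group.
  Delhi: ids {5} → MIN(seats * price)=31005
  Kyoto: ids {1, 6, 7} → MIN(seats * price)=5873
  Lima: ids {3, 4} → MIN(seats * price)=14516
  Tokyo: ids {2, 8} → MIN(seats * price)=1272

Delhi | 31005 ; Kyoto | 5873 ; Lima | 14516 ; Tokyo | 1272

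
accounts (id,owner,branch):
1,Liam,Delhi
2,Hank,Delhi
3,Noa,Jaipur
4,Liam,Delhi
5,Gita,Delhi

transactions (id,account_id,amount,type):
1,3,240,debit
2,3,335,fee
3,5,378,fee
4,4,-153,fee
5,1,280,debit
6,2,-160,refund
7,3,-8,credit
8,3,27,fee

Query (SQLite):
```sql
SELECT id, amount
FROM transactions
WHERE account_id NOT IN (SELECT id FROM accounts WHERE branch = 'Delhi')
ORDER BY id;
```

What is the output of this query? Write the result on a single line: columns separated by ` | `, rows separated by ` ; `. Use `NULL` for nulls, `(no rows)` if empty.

1 | 240 ; 2 | 335 ; 7 | -8 ; 8 | 27

Inner query: accounts.id where branch = 'Delhi'.
Outer: keep transactions rows whose account_id is not in that set.
Inner query → {1, 2, 4, 5}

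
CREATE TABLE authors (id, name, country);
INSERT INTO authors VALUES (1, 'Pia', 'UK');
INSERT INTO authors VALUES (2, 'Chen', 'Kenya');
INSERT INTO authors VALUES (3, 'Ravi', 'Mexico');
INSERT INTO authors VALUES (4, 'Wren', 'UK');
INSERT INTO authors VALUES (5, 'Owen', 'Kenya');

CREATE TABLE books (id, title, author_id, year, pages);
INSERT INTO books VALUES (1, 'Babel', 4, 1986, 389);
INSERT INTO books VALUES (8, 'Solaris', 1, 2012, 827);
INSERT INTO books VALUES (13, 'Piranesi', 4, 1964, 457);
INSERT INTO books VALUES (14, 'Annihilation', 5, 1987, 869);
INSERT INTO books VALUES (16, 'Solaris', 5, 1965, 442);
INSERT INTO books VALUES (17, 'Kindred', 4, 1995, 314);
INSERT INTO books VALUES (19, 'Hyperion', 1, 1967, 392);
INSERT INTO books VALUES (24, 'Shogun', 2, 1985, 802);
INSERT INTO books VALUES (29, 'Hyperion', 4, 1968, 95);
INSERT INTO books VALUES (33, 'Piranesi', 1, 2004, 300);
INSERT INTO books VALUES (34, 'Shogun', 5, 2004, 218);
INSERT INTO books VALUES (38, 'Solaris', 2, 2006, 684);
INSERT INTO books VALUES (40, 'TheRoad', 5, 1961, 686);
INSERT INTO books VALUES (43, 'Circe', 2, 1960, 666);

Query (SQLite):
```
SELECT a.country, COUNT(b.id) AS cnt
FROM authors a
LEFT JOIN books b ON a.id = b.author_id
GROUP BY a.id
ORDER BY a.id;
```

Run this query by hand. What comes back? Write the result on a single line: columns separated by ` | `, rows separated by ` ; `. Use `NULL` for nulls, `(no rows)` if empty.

UK | 3 ; Kenya | 3 ; Mexico | 0 ; UK | 4 ; Kenya | 4

LEFT JOIN keeps every authors row; unmatched ones get NULL for books columns.
Group by authors.id and compute COUNT(b.id). COUNT(col) of an all-NULL group is 0.
  1: ids {8, 19, 33} → COUNT(b.id)=3
  2: ids {24, 38, 43} → COUNT(b.id)=3
  3: ids {—} → COUNT(b.id)=0
  4: ids {1, 13, 17, 29} → COUNT(b.id)=4
  5: ids {14, 16, 34, 40} → COUNT(b.id)=4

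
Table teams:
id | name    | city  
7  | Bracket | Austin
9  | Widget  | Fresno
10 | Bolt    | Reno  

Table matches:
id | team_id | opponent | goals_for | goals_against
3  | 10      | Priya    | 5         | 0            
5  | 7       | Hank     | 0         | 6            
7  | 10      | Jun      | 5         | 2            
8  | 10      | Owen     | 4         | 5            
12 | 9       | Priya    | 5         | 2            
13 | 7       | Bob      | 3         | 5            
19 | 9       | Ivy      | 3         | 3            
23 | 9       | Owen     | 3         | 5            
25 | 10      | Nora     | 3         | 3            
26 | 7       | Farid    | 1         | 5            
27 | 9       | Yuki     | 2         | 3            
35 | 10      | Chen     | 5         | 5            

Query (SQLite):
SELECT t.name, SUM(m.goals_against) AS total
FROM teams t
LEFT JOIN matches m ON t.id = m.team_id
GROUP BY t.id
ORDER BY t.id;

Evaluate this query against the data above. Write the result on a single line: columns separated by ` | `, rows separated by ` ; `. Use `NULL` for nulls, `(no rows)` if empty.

LEFT JOIN keeps every teams row; unmatched ones get NULL for matches columns.
Group by teams.id and compute SUM(m.goals_against). SUM over an all-NULL group is NULL.
  7: ids {5, 13, 26} → SUM(m.goals_against)=16
  9: ids {12, 19, 23, 27} → SUM(m.goals_against)=13
  10: ids {3, 7, 8, 25, 35} → SUM(m.goals_against)=15

Bracket | 16 ; Widget | 13 ; Bolt | 15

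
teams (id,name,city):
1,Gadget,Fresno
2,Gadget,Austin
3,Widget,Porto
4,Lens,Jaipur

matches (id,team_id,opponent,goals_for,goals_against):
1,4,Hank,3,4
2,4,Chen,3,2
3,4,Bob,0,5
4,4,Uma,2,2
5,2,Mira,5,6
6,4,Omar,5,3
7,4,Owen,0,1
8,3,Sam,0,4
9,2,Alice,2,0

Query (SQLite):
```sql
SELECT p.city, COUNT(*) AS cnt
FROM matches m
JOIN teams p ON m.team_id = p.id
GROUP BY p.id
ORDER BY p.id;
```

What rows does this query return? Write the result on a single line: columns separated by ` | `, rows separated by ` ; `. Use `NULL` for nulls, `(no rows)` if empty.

Austin | 2 ; Porto | 1 ; Jaipur | 6

Join each matches row to its teams via team_id.
Group joined rows by teams.id; compute COUNT(*) per group.
  2: ids {5, 9} → COUNT(*)=2
  3: ids {8} → COUNT(*)=1
  4: ids {1, 2, 3, 4, 6, 7} → COUNT(*)=6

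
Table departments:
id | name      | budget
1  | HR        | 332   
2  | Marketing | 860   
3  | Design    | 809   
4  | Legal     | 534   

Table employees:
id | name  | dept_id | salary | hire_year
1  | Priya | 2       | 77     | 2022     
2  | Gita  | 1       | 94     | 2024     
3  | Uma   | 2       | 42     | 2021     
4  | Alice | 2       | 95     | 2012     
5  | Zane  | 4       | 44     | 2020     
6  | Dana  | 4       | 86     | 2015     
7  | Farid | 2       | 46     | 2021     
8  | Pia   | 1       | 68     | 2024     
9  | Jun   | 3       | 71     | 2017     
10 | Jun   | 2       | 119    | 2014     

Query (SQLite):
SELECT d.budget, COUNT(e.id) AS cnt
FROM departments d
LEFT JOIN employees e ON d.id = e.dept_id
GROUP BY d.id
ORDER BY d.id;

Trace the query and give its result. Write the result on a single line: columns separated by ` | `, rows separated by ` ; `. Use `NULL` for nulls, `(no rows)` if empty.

332 | 2 ; 860 | 5 ; 809 | 1 ; 534 | 2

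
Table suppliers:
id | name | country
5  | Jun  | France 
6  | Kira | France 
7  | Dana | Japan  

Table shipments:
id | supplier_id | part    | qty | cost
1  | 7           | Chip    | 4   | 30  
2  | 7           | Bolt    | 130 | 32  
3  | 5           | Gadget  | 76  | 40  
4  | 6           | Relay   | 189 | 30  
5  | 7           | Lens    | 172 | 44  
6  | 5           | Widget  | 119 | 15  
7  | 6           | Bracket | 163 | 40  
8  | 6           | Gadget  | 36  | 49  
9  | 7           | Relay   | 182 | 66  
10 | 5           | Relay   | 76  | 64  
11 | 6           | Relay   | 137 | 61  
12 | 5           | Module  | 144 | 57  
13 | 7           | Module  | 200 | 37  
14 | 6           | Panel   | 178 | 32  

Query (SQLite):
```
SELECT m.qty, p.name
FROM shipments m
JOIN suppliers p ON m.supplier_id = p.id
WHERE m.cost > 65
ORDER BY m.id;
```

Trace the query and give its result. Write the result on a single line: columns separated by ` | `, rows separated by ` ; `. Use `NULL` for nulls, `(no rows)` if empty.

Each shipments row matches the suppliers row where supplier_id = suppliers.id.
Then keep rows with m.cost > 65.

182 | Dana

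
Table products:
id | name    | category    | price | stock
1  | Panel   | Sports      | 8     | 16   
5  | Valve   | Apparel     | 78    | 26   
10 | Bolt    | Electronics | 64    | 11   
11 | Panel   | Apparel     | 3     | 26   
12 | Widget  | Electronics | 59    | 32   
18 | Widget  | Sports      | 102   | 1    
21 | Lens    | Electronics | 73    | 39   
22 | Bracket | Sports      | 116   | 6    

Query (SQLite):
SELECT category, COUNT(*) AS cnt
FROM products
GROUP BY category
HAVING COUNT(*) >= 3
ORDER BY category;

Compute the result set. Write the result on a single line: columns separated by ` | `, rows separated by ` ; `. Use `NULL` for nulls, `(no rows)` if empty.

Electronics | 3 ; Sports | 3

Partition products by category; compute COUNT(*) within each group.
HAVING: keep groups with count ≥ 3.
  Apparel: ids {5, 11} → COUNT(*)=2
  Electronics: ids {10, 12, 21} → COUNT(*)=3
  Sports: ids {1, 18, 22} → COUNT(*)=3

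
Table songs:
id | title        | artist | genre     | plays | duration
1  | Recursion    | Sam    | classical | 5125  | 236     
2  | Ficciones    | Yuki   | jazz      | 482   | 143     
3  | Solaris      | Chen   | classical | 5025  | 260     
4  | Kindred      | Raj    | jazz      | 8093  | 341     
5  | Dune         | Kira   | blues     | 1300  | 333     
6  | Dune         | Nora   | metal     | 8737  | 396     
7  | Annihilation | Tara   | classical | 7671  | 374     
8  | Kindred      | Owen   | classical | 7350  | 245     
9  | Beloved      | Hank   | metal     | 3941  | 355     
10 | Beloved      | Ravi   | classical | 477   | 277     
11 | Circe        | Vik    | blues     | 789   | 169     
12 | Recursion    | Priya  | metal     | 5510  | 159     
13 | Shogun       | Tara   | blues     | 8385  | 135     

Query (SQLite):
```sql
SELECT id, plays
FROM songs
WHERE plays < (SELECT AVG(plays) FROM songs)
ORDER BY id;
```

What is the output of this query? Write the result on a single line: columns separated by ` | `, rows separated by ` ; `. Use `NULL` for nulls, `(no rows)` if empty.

2 | 482 ; 5 | 1300 ; 9 | 3941 ; 10 | 477 ; 11 | 789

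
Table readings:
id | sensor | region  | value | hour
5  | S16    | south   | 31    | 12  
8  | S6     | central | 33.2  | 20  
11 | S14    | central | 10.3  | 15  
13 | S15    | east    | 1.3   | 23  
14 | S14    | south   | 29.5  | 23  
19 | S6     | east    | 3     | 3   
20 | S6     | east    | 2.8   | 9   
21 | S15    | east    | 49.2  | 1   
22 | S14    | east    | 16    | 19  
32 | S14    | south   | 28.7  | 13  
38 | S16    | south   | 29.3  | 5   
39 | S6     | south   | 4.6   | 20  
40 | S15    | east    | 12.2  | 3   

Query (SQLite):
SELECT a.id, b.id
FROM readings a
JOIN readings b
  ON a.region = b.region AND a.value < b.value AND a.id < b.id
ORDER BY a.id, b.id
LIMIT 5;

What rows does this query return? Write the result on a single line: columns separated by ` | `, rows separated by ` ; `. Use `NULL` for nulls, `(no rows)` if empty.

Pairs (a,b) with same region, a.value < b.value, a.id < b.id.
region groups: central:{8,11} east:{13,19,20,21,22,40} south:{5,14,32,38,39}
Ordered by (a.id, b.id); first 5.

13 | 19 ; 13 | 20 ; 13 | 21 ; 13 | 22 ; 13 | 40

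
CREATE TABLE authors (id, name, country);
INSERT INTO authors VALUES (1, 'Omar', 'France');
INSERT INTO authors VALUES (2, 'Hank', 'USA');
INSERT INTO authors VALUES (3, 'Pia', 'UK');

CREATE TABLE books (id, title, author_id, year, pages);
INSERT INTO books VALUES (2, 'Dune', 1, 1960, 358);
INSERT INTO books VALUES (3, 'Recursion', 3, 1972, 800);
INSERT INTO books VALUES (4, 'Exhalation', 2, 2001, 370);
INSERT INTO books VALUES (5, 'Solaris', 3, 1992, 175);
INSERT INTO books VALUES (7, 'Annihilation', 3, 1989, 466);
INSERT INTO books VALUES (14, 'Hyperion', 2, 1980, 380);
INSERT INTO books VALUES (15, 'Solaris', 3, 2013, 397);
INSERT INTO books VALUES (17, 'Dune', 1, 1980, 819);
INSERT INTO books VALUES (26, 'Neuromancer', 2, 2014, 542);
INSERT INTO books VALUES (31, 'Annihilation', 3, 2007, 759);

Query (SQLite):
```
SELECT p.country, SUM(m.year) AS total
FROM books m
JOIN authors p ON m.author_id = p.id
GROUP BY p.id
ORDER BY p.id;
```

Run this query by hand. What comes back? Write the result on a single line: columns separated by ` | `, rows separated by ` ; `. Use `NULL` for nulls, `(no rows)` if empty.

Join each books row to its authors via author_id.
Group joined rows by authors.id; compute SUM(m.year) per group.
  1: ids {2, 17} → SUM(m.year)=3940
  2: ids {4, 14, 26} → SUM(m.year)=5995
  3: ids {3, 5, 7, 15, 31} → SUM(m.year)=9973

France | 3940 ; USA | 5995 ; UK | 9973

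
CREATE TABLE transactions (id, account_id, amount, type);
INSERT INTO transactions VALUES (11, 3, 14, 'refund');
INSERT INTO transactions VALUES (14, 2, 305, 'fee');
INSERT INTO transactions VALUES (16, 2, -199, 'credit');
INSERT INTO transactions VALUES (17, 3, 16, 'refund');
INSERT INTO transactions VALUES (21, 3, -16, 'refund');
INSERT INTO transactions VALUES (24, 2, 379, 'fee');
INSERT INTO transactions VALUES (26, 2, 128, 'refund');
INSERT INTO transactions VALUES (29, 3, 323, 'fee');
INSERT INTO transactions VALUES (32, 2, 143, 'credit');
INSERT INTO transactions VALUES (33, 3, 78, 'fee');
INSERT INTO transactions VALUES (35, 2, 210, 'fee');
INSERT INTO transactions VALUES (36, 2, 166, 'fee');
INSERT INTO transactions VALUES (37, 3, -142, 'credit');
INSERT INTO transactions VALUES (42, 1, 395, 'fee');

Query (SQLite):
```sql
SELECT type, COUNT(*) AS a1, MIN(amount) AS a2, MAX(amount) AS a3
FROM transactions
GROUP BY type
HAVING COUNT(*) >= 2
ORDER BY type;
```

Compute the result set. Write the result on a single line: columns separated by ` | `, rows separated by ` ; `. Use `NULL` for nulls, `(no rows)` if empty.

Group transactions by type.
Per group compute: COUNT(*), MIN(amount), MAX(amount).
HAVING: drop groups with fewer than 2 rows.
  credit: ids {16, 32, 37} → COUNT(*)=3, MIN(amount)=-199, MAX(amount)=143
  fee: ids {14, 24, 29, 33, 35, 36, 42} → COUNT(*)=7, MIN(amount)=78, MAX(amount)=395
  refund: ids {11, 17, 21, 26} → COUNT(*)=4, MIN(amount)=-16, MAX(amount)=128

credit | 3 | -199 | 143 ; fee | 7 | 78 | 395 ; refund | 4 | -16 | 128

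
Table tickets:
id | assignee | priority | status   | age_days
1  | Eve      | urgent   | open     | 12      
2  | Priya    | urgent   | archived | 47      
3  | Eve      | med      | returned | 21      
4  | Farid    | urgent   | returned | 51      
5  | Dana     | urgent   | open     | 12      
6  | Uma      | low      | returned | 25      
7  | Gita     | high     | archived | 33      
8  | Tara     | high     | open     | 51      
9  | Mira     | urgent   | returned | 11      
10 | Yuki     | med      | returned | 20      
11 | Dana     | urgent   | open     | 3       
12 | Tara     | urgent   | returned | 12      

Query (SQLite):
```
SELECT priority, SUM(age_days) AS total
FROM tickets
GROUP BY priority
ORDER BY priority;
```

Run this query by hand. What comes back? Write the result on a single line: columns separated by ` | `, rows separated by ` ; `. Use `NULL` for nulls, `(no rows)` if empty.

high | 84 ; low | 25 ; med | 41 ; urgent | 148

Partition tickets by priority; compute SUM(age_days) within each group.
  high: ids {7, 8} → SUM(age_days)=84
  low: ids {6} → SUM(age_days)=25
  med: ids {3, 10} → SUM(age_days)=41
  urgent: ids {1, 2, 4, 5, 9, 11, 12} → SUM(age_days)=148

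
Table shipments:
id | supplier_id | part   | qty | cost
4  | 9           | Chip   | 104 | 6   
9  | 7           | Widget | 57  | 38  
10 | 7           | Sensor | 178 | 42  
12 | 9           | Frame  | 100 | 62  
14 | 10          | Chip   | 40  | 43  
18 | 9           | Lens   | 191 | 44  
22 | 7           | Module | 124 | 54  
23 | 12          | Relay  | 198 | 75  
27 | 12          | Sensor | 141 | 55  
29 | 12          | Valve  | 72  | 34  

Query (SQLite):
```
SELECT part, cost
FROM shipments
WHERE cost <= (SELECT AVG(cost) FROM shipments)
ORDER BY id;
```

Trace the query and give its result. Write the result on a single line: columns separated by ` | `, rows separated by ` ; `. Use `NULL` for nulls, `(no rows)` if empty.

Scalar subquery: AVG(cost) over all shipments rows = 45.3.
Keep rows where cost <= that value.

Chip | 6 ; Widget | 38 ; Sensor | 42 ; Chip | 43 ; Lens | 44 ; Valve | 34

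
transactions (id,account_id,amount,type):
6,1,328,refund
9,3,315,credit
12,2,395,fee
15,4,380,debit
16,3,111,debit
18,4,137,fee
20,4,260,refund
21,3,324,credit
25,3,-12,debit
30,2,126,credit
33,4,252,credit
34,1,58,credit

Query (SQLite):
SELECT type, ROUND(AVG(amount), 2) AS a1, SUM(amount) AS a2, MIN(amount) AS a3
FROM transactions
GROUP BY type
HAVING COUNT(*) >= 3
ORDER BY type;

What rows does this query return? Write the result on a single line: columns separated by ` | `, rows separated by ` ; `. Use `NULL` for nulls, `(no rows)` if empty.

Group transactions by type.
Per group compute: ROUND(AVG(amount), 2), SUM(amount), MIN(amount).
HAVING: drop groups with fewer than 3 rows.
  credit: ids {9, 21, 30, 33, 34} → ROUND(AVG(amount), 2)=215, SUM(amount)=1075, MIN(amount)=58
  debit: ids {15, 16, 25} → ROUND(AVG(amount), 2)=159.67, SUM(amount)=479, MIN(amount)=-12
  fee: ids {12, 18} → ROUND(AVG(amount), 2)=266, SUM(amount)=532, MIN(amount)=137
  refund: ids {6, 20} → ROUND(AVG(amount), 2)=294, SUM(amount)=588, MIN(amount)=260

credit | 215 | 1075 | 58 ; debit | 159.67 | 479 | -12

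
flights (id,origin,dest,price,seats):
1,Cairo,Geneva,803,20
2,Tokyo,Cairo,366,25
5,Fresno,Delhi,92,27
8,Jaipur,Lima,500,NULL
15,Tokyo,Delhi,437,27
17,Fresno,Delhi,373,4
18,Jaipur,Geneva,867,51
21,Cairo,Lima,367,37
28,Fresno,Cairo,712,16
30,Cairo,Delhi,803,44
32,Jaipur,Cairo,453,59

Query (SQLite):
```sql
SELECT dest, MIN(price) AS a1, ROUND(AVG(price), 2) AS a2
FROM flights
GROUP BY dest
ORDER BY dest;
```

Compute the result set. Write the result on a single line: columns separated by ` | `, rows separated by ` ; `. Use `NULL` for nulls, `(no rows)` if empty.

Group flights by dest.
Per group compute: MIN(price), ROUND(AVG(price), 2).
  Cairo: ids {2, 28, 32} → MIN(price)=366, ROUND(AVG(price), 2)=510.33
  Delhi: ids {5, 15, 17, 30} → MIN(price)=92, ROUND(AVG(price), 2)=426.25
  Geneva: ids {1, 18} → MIN(price)=803, ROUND(AVG(price), 2)=835
  Lima: ids {8, 21} → MIN(price)=367, ROUND(AVG(price), 2)=433.5

Cairo | 366 | 510.33 ; Delhi | 92 | 426.25 ; Geneva | 803 | 835 ; Lima | 367 | 433.5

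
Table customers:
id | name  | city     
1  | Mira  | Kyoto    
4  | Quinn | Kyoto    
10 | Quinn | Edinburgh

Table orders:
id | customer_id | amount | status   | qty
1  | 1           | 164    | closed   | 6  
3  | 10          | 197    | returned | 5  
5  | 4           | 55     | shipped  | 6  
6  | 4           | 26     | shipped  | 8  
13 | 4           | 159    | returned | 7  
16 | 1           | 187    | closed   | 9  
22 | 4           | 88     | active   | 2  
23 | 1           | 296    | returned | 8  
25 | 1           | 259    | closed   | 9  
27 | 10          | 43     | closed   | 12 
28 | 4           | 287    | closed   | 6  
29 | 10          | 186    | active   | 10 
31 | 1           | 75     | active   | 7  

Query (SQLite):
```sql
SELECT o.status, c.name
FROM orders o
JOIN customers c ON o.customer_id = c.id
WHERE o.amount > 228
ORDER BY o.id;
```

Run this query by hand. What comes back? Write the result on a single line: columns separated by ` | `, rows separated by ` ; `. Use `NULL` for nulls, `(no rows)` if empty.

Each orders row matches the customers row where customer_id = customers.id.
Then keep rows with o.amount > 228.

returned | Mira ; closed | Mira ; closed | Quinn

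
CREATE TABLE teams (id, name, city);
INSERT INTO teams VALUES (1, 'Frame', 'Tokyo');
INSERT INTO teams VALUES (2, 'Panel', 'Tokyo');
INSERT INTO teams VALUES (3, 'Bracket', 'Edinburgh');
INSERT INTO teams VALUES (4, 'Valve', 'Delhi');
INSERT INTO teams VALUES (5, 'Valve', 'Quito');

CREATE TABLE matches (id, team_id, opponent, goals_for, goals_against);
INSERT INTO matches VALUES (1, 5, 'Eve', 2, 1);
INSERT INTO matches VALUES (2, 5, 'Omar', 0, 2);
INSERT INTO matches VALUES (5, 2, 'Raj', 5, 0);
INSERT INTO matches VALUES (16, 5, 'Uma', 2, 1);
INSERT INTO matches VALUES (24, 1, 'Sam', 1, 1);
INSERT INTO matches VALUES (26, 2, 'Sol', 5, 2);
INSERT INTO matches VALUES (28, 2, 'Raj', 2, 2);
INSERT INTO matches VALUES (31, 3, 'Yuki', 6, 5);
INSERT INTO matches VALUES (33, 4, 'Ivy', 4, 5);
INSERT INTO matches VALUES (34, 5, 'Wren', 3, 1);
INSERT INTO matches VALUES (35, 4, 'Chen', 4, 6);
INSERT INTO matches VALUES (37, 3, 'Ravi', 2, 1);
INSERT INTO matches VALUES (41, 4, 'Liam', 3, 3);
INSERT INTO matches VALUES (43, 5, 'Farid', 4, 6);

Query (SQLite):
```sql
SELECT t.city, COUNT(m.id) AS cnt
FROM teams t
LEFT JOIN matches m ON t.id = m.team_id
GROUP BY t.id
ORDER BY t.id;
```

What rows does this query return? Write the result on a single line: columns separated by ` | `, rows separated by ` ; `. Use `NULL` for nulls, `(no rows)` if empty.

Tokyo | 1 ; Tokyo | 3 ; Edinburgh | 2 ; Delhi | 3 ; Quito | 5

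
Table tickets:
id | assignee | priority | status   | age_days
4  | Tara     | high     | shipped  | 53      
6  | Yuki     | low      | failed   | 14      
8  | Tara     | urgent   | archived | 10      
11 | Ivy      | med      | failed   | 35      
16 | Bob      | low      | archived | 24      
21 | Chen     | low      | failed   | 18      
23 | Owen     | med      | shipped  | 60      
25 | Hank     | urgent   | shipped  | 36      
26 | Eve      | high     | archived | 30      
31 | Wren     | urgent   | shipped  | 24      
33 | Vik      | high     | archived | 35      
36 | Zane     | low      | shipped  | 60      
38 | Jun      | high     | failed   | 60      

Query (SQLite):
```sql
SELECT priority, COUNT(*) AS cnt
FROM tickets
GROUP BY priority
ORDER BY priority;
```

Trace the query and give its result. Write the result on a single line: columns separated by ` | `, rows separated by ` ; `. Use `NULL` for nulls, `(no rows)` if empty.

high | 4 ; low | 4 ; med | 2 ; urgent | 3

Partition tickets by priority; compute COUNT(*) within each group.
  high: ids {4, 26, 33, 38} → COUNT(*)=4
  low: ids {6, 16, 21, 36} → COUNT(*)=4
  med: ids {11, 23} → COUNT(*)=2
  urgent: ids {8, 25, 31} → COUNT(*)=3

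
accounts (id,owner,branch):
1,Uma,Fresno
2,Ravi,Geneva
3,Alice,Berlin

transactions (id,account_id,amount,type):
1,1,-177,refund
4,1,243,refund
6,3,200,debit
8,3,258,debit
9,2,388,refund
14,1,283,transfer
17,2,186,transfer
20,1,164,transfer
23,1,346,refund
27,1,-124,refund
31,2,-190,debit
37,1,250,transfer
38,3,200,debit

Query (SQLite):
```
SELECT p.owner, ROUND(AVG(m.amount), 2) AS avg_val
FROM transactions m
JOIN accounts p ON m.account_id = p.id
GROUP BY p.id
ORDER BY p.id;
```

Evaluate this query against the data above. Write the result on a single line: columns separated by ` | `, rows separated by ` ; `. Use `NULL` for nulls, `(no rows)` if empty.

Join each transactions row to its accounts via account_id.
Group joined rows by accounts.id; compute ROUND(AVG(m.amount), 2) per group.
  1: ids {1, 4, 14, 20, 23, 27, 37} → ROUND(AVG(m.amount), 2)=140.71
  2: ids {9, 17, 31} → ROUND(AVG(m.amount), 2)=128
  3: ids {6, 8, 38} → ROUND(AVG(m.amount), 2)=219.33

Uma | 140.71 ; Ravi | 128 ; Alice | 219.33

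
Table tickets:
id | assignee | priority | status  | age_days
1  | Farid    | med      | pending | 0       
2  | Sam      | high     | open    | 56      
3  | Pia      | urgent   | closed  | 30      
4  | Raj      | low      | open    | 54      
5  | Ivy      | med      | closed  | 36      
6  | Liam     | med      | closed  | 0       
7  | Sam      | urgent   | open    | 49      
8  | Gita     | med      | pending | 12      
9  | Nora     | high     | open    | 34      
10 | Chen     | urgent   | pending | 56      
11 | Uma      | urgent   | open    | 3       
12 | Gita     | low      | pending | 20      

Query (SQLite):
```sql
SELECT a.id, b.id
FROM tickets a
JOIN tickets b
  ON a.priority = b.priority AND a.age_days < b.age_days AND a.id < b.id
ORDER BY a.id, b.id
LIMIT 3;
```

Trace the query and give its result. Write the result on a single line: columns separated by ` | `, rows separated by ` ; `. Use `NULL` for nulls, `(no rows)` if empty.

1 | 5 ; 1 | 8 ; 3 | 7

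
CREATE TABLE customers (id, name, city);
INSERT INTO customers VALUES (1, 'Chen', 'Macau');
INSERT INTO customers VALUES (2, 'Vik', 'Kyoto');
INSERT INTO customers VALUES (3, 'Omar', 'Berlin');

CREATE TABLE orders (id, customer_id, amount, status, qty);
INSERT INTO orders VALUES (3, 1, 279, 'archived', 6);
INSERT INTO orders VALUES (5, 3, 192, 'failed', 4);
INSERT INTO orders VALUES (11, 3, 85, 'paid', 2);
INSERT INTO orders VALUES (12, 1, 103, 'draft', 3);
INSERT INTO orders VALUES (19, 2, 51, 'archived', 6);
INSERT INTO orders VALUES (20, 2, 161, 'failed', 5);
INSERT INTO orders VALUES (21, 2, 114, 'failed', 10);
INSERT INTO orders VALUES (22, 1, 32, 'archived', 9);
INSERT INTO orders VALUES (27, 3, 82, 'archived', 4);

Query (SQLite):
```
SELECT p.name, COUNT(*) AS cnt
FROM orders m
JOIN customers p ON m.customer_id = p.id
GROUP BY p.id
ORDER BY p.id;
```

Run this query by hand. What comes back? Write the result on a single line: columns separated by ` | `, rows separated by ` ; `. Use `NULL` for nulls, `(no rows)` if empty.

Chen | 3 ; Vik | 3 ; Omar | 3

Join each orders row to its customers via customer_id.
Group joined rows by customers.id; compute COUNT(*) per group.
  1: ids {3, 12, 22} → COUNT(*)=3
  2: ids {19, 20, 21} → COUNT(*)=3
  3: ids {5, 11, 27} → COUNT(*)=3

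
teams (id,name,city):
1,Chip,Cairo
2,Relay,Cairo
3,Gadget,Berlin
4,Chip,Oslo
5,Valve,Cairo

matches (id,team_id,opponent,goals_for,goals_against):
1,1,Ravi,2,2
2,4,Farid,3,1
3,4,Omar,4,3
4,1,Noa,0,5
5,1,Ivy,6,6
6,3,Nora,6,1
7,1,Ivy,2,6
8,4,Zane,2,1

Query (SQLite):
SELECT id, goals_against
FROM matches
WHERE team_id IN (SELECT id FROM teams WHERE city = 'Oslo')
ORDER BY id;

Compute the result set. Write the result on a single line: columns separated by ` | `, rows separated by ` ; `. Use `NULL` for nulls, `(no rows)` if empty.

2 | 1 ; 3 | 3 ; 8 | 1

Inner query: teams.id where city = 'Oslo'.
Outer: keep matches rows whose team_id is in that set.
Inner query → {4}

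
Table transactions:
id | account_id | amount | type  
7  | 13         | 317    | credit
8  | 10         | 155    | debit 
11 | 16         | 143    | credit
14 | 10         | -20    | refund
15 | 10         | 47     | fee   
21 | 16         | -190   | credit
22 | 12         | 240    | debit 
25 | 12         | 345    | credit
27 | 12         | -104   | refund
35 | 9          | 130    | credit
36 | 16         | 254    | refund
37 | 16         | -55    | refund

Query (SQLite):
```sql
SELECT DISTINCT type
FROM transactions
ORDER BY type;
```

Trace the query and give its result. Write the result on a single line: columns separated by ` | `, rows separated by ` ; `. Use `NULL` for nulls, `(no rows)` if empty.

credit ; debit ; fee ; refund

Collect distinct type values from transactions.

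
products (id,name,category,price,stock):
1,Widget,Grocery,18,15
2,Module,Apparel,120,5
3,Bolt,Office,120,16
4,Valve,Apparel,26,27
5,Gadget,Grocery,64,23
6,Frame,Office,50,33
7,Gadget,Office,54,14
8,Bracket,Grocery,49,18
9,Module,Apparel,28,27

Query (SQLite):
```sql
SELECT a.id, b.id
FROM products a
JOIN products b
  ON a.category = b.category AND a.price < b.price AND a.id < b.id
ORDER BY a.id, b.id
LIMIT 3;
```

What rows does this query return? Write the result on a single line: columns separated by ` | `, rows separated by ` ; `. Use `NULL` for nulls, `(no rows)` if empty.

1 | 5 ; 1 | 8 ; 4 | 9

Pairs (a,b) with same category, a.price < b.price, a.id < b.id.
category groups: Apparel:{2,4,9} Grocery:{1,5,8} Office:{3,6,7}
Ordered by (a.id, b.id); first 3.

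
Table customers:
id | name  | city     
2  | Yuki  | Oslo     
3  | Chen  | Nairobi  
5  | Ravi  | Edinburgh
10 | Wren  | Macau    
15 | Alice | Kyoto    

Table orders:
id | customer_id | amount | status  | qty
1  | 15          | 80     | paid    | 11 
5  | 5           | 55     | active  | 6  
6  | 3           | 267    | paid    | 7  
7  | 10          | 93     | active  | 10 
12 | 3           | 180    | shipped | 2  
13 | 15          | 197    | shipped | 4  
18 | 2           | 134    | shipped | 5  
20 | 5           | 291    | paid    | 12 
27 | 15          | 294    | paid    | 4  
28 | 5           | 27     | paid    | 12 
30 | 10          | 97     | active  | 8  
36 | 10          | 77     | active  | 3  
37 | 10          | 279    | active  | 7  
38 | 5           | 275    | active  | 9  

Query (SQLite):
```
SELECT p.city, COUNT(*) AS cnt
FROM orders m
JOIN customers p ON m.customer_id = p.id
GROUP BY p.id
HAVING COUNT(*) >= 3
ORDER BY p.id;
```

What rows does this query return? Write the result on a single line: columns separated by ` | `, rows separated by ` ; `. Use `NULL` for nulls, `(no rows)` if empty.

Join each orders row to its customers via customer_id.
Group joined rows by customers.id; compute COUNT(*) per group.
HAVING: keep groups with count ≥ 3.
  2: ids {18} → COUNT(*)=1
  3: ids {6, 12} → COUNT(*)=2
  5: ids {5, 20, 28, 38} → COUNT(*)=4
  10: ids {7, 30, 36, 37} → COUNT(*)=4
  15: ids {1, 13, 27} → COUNT(*)=3

Edinburgh | 4 ; Macau | 4 ; Kyoto | 3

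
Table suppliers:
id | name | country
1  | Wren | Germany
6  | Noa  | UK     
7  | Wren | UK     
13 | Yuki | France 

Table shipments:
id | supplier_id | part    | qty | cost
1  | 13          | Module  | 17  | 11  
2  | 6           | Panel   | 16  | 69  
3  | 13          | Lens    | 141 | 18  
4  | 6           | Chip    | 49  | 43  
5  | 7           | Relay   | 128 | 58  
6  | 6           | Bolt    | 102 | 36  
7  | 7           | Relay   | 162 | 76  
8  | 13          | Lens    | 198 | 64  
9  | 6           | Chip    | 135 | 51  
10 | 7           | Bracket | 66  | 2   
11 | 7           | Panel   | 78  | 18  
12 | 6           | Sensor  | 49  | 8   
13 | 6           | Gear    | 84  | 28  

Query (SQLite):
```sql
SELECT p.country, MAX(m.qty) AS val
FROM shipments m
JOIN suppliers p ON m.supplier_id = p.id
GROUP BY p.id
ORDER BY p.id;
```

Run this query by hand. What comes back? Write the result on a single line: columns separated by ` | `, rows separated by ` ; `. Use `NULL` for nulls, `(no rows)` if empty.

UK | 135 ; UK | 162 ; France | 198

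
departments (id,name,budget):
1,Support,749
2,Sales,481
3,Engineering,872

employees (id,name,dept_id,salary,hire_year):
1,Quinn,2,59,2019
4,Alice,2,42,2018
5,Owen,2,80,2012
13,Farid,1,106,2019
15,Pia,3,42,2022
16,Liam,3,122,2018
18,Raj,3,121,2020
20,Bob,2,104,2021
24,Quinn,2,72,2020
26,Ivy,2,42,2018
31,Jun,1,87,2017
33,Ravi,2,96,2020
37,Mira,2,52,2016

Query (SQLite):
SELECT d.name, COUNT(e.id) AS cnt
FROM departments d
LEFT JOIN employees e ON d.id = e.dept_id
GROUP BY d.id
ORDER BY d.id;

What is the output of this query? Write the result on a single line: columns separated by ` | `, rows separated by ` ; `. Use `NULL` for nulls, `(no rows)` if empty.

Support | 2 ; Sales | 8 ; Engineering | 3

LEFT JOIN keeps every departments row; unmatched ones get NULL for employees columns.
Group by departments.id and compute COUNT(e.id). COUNT(col) of an all-NULL group is 0.
  1: ids {13, 31} → COUNT(e.id)=2
  2: ids {1, 4, 5, 20, 24, 26, 33, 37} → COUNT(e.id)=8
  3: ids {15, 16, 18} → COUNT(e.id)=3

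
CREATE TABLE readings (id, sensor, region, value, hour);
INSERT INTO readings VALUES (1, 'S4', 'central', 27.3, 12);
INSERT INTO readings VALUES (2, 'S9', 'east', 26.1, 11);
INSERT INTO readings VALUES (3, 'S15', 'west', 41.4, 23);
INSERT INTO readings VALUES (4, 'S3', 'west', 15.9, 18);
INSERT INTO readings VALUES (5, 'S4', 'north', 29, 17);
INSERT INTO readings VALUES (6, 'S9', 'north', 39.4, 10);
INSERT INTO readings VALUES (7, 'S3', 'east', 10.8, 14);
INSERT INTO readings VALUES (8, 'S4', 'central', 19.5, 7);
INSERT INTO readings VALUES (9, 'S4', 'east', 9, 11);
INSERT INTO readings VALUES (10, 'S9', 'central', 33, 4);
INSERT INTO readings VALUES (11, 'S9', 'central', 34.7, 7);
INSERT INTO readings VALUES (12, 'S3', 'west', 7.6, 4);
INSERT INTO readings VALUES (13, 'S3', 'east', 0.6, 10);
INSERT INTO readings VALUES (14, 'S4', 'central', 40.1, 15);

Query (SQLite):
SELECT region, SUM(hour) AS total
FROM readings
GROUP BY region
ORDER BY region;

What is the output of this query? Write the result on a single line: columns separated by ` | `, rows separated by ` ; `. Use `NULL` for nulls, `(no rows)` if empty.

Partition readings by region; compute SUM(hour) within each group.
  central: ids {1, 8, 10, 11, 14} → SUM(hour)=45
  east: ids {2, 7, 9, 13} → SUM(hour)=46
  north: ids {5, 6} → SUM(hour)=27
  west: ids {3, 4, 12} → SUM(hour)=45

central | 45 ; east | 46 ; north | 27 ; west | 45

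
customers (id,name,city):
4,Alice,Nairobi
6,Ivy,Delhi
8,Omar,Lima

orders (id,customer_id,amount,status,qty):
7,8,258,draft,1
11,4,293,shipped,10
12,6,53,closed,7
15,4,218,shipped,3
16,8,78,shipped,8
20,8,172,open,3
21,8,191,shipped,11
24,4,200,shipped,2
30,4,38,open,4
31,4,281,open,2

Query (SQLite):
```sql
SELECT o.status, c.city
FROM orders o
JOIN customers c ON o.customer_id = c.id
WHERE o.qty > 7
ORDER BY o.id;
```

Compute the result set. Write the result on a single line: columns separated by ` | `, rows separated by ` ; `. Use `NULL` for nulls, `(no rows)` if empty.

shipped | Nairobi ; shipped | Lima ; shipped | Lima

Each orders row matches the customers row where customer_id = customers.id.
Then keep rows with o.qty > 7.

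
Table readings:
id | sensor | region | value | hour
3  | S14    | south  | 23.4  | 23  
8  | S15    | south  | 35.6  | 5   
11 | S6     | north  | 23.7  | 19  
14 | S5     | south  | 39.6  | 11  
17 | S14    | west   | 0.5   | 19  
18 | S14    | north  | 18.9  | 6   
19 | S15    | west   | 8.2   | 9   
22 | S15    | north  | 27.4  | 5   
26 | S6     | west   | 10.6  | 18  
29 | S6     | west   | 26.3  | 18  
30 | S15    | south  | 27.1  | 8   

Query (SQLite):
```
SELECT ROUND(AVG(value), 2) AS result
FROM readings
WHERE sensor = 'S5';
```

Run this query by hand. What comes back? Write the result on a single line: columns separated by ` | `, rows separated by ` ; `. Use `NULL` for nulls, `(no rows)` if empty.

39.6

Rows where sensor='S5' → value values: [39.6].
AVG = 39.6 / 1 (rounded to 2 dp).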